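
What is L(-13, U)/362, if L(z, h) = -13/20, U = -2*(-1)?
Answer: -13/7240 ≈ -0.0017956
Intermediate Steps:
U = 2
L(z, h) = -13/20 (L(z, h) = -13*1/20 = -13/20)
L(-13, U)/362 = -13/20/362 = -13/20*1/362 = -13/7240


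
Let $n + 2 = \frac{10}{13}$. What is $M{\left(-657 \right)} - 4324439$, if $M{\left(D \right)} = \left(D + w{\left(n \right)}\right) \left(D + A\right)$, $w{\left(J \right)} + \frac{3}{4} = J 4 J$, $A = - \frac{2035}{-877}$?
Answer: $- \frac{1155406392203}{296426} \approx -3.8978 \cdot 10^{6}$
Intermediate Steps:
$A = \frac{2035}{877}$ ($A = \left(-2035\right) \left(- \frac{1}{877}\right) = \frac{2035}{877} \approx 2.3204$)
$n = - \frac{16}{13}$ ($n = -2 + \frac{10}{13} = - \frac{16}{13} \approx -1.2308$)
$w{\left(J \right)} = - \frac{3}{4} + 4 J^{2}$ ($w{\left(J \right)} = - \frac{3}{4} + J 4 J = - \frac{3}{4} + 4 J J = - \frac{3}{4} + 4 J^{2}$)
$M{\left(D \right)} = \left(\frac{2035}{877} + D\right) \left(\frac{3589}{676} + D\right)$ ($M{\left(D \right)} = \left(D - \left(\frac{3}{4} - 4 \left(- \frac{16}{13}\right)^{2}\right)\right) \left(D + \frac{2035}{877}\right) = \left(D + \left(- \frac{3}{4} + 4 \cdot \frac{256}{169}\right)\right) \left(\frac{2035}{877} + D\right) = \left(D + \left(- \frac{3}{4} + \frac{1024}{169}\right)\right) \left(\frac{2035}{877} + D\right) = \left(D + \frac{3589}{676}\right) \left(\frac{2035}{877} + D\right) = \left(\frac{3589}{676} + D\right) \left(\frac{2035}{877} + D\right) = \left(\frac{2035}{877} + D\right) \left(\frac{3589}{676} + D\right)$)
$M{\left(-657 \right)} - 4324439 = \left(\frac{7303615}{592852} + \left(-657\right)^{2} + \frac{4523213}{592852} \left(-657\right)\right) - 4324439 = \left(\frac{7303615}{592852} + 431649 - \frac{2971750941}{592852}\right) - 4324439 = \frac{126469762811}{296426} - 4324439 = - \frac{1155406392203}{296426}$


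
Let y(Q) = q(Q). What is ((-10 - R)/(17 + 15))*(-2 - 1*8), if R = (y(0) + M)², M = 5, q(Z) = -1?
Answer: 65/8 ≈ 8.1250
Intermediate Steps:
y(Q) = -1
R = 16 (R = (-1 + 5)² = 4² = 16)
((-10 - R)/(17 + 15))*(-2 - 1*8) = ((-10 - 1*16)/(17 + 15))*(-2 - 1*8) = ((-10 - 16)/32)*(-2 - 8) = ((1/32)*(-26))*(-10) = -13/16*(-10) = 65/8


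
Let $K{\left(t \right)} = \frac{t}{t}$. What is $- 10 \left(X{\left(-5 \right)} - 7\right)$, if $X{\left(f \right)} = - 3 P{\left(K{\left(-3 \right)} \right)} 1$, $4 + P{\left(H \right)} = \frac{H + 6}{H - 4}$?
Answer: $-120$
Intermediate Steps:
$K{\left(t \right)} = 1$
$P{\left(H \right)} = -4 + \frac{6 + H}{-4 + H}$ ($P{\left(H \right)} = -4 + \frac{H + 6}{H - 4} = -4 + \frac{6 + H}{-4 + H}$)
$X{\left(f \right)} = 19$ ($X{\left(f \right)} = - 3 \frac{22 - 3}{-4 + 1} \cdot 1 = - 3 \frac{22 - 3}{-3} \cdot 1 = - 3 \left(\left(- \frac{1}{3}\right) 19\right) 1 = \left(-3\right) \left(- \frac{19}{3}\right) 1 = 19 \cdot 1 = 19$)
$- 10 \left(X{\left(-5 \right)} - 7\right) = - 10 \left(19 - 7\right) = \left(-10\right) 12 = -120$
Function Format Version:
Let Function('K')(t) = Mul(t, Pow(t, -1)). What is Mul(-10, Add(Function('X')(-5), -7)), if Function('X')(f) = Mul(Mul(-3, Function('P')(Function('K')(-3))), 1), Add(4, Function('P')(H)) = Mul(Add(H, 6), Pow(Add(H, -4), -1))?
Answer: -120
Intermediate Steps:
Function('K')(t) = 1
Function('P')(H) = Add(-4, Mul(Pow(Add(-4, H), -1), Add(6, H))) (Function('P')(H) = Add(-4, Mul(Add(H, 6), Pow(Add(H, -4), -1))) = Add(-4, Mul(Add(6, H), Pow(Add(-4, H), -1))) = Add(-4, Mul(Pow(Add(-4, H), -1), Add(6, H))))
Function('X')(f) = 19 (Function('X')(f) = Mul(Mul(-3, Mul(Pow(Add(-4, 1), -1), Add(22, Mul(-3, 1)))), 1) = Mul(Mul(-3, Mul(Pow(-3, -1), Add(22, -3))), 1) = Mul(Mul(-3, Mul(Rational(-1, 3), 19)), 1) = Mul(Mul(-3, Rational(-19, 3)), 1) = Mul(19, 1) = 19)
Mul(-10, Add(Function('X')(-5), -7)) = Mul(-10, Add(19, -7)) = Mul(-10, 12) = -120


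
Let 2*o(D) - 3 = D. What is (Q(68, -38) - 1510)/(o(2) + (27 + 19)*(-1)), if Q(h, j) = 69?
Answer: 2882/87 ≈ 33.126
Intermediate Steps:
o(D) = 3/2 + D/2
(Q(68, -38) - 1510)/(o(2) + (27 + 19)*(-1)) = (69 - 1510)/((3/2 + (½)*2) + (27 + 19)*(-1)) = -1441/((3/2 + 1) + 46*(-1)) = -1441/(5/2 - 46) = -1441/(-87/2) = -1441*(-2/87) = 2882/87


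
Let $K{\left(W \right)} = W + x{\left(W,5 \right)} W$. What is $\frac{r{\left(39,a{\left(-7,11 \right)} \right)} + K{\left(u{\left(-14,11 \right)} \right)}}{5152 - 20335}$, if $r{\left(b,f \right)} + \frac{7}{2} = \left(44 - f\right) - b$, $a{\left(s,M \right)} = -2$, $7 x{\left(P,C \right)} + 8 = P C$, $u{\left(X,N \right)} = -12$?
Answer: $- \frac{1513}{212562} \approx -0.0071179$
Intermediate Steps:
$x{\left(P,C \right)} = - \frac{8}{7} + \frac{C P}{7}$ ($x{\left(P,C \right)} = - \frac{8}{7} + \frac{P C}{7} = - \frac{8}{7} + \frac{C P}{7}$)
$K{\left(W \right)} = W + W \left(- \frac{8}{7} + \frac{5 W}{7}\right)$ ($K{\left(W \right)} = W + \left(- \frac{8}{7} + \frac{1}{7} \cdot 5 W\right) W = W + \left(- \frac{8}{7} + \frac{5 W}{7}\right) W = W + W \left(- \frac{8}{7} + \frac{5 W}{7}\right)$)
$r{\left(b,f \right)} = \frac{81}{2} - b - f$ ($r{\left(b,f \right)} = - \frac{7}{2} - \left(-44 + b + f\right) = \frac{81}{2} - b - f$)
$\frac{r{\left(39,a{\left(-7,11 \right)} \right)} + K{\left(u{\left(-14,11 \right)} \right)}}{5152 - 20335} = \frac{\left(\frac{81}{2} - 39 - -2\right) + \frac{1}{7} \left(-12\right) \left(-1 + 5 \left(-12\right)\right)}{5152 - 20335} = \frac{\left(\frac{81}{2} - 39 + 2\right) + \frac{1}{7} \left(-12\right) \left(-1 - 60\right)}{-15183} = \left(\frac{7}{2} + \frac{1}{7} \left(-12\right) \left(-61\right)\right) \left(- \frac{1}{15183}\right) = \left(\frac{7}{2} + \frac{732}{7}\right) \left(- \frac{1}{15183}\right) = \frac{1513}{14} \left(- \frac{1}{15183}\right) = - \frac{1513}{212562}$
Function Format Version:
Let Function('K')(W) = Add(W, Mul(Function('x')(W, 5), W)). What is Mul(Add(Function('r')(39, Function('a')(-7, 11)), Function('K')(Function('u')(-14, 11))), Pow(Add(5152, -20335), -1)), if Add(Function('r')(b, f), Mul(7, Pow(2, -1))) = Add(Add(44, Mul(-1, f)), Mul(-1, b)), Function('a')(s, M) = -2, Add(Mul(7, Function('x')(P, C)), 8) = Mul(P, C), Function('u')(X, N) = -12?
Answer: Rational(-1513, 212562) ≈ -0.0071179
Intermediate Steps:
Function('x')(P, C) = Add(Rational(-8, 7), Mul(Rational(1, 7), C, P)) (Function('x')(P, C) = Add(Rational(-8, 7), Mul(Rational(1, 7), Mul(P, C))) = Add(Rational(-8, 7), Mul(Rational(1, 7), Mul(C, P))) = Add(Rational(-8, 7), Mul(Rational(1, 7), C, P)))
Function('K')(W) = Add(W, Mul(W, Add(Rational(-8, 7), Mul(Rational(5, 7), W)))) (Function('K')(W) = Add(W, Mul(Add(Rational(-8, 7), Mul(Rational(1, 7), 5, W)), W)) = Add(W, Mul(Add(Rational(-8, 7), Mul(Rational(5, 7), W)), W)) = Add(W, Mul(W, Add(Rational(-8, 7), Mul(Rational(5, 7), W)))))
Function('r')(b, f) = Add(Rational(81, 2), Mul(-1, b), Mul(-1, f)) (Function('r')(b, f) = Add(Rational(-7, 2), Add(Add(44, Mul(-1, f)), Mul(-1, b))) = Add(Rational(-7, 2), Add(44, Mul(-1, b), Mul(-1, f))) = Add(Rational(81, 2), Mul(-1, b), Mul(-1, f)))
Mul(Add(Function('r')(39, Function('a')(-7, 11)), Function('K')(Function('u')(-14, 11))), Pow(Add(5152, -20335), -1)) = Mul(Add(Add(Rational(81, 2), Mul(-1, 39), Mul(-1, -2)), Mul(Rational(1, 7), -12, Add(-1, Mul(5, -12)))), Pow(Add(5152, -20335), -1)) = Mul(Add(Add(Rational(81, 2), -39, 2), Mul(Rational(1, 7), -12, Add(-1, -60))), Pow(-15183, -1)) = Mul(Add(Rational(7, 2), Mul(Rational(1, 7), -12, -61)), Rational(-1, 15183)) = Mul(Add(Rational(7, 2), Rational(732, 7)), Rational(-1, 15183)) = Mul(Rational(1513, 14), Rational(-1, 15183)) = Rational(-1513, 212562)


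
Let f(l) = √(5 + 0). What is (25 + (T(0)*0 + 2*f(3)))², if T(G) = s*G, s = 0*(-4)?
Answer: 645 + 100*√5 ≈ 868.61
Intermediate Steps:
s = 0
T(G) = 0 (T(G) = 0*G = 0)
f(l) = √5
(25 + (T(0)*0 + 2*f(3)))² = (25 + (0*0 + 2*√5))² = (25 + (0 + 2*√5))² = (25 + 2*√5)²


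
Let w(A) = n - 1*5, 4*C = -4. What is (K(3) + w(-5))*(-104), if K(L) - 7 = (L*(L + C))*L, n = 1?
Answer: -2184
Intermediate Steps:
C = -1 (C = (1/4)*(-4) = -1)
w(A) = -4 (w(A) = 1 - 1*5 = 1 - 5 = -4)
K(L) = 7 + L**2*(-1 + L) (K(L) = 7 + (L*(L - 1))*L = 7 + (L*(-1 + L))*L = 7 + L**2*(-1 + L))
(K(3) + w(-5))*(-104) = ((7 + 3**3 - 1*3**2) - 4)*(-104) = ((7 + 27 - 1*9) - 4)*(-104) = ((7 + 27 - 9) - 4)*(-104) = (25 - 4)*(-104) = 21*(-104) = -2184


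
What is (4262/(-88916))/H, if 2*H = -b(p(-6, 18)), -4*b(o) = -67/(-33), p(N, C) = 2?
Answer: -281292/1489343 ≈ -0.18887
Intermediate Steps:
b(o) = -67/132 (b(o) = -(-67)/(4*(-33)) = -(-67)*(-1)/(4*33) = -1/4*67/33 = -67/132)
H = 67/264 (H = (-1*(-67/132))/2 = (1/2)*(67/132) = 67/264 ≈ 0.25379)
(4262/(-88916))/H = (4262/(-88916))/(67/264) = (4262*(-1/88916))*(264/67) = -2131/44458*264/67 = -281292/1489343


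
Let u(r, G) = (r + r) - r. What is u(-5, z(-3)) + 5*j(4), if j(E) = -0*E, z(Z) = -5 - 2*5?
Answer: -5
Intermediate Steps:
z(Z) = -15 (z(Z) = -5 - 10 = -15)
j(E) = 0 (j(E) = -1*0 = 0)
u(r, G) = r (u(r, G) = 2*r - r = r)
u(-5, z(-3)) + 5*j(4) = -5 + 5*0 = -5 + 0 = -5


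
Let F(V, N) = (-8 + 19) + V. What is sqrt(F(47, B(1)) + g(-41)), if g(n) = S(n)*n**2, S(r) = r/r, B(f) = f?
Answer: sqrt(1739) ≈ 41.701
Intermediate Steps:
S(r) = 1
g(n) = n**2 (g(n) = 1*n**2 = n**2)
F(V, N) = 11 + V
sqrt(F(47, B(1)) + g(-41)) = sqrt((11 + 47) + (-41)**2) = sqrt(58 + 1681) = sqrt(1739)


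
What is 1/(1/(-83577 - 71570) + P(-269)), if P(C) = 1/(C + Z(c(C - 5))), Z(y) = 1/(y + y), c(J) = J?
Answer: -22870684711/85167969 ≈ -268.54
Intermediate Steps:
Z(y) = 1/(2*y)
P(C) = 1/(C + 1/(2*(-5 + C))) (P(C) = 1/(C + 1/(2*(C - 5))) = 1/(C + 1/(2*(-5 + C))))
1/(1/(-83577 - 71570) + P(-269)) = 1/(1/(-83577 - 71570) + 2*(-5 - 269)/(1 + 2*(-269)*(-5 - 269))) = 1/(1/(-155147) + 2*(-274)/(1 + 2*(-269)*(-274))) = 1/(-1/155147 + 2*(-274)/(1 + 147412)) = 1/(-1/155147 + 2*(-274)/147413) = 1/(-1/155147 + 2*(1/147413)*(-274)) = 1/(-1/155147 - 548/147413) = 1/(-85167969/22870684711) = -22870684711/85167969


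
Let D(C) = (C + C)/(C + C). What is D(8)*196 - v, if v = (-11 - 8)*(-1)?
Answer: 177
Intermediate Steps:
v = 19 (v = -19*(-1) = 19)
D(C) = 1 (D(C) = (2*C)/((2*C)) = (2*C)*(1/(2*C)) = 1)
D(8)*196 - v = 1*196 - 1*19 = 196 - 19 = 177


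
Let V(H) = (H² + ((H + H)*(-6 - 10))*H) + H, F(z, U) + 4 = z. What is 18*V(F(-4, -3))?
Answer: -35856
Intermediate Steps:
F(z, U) = -4 + z
V(H) = H - 31*H² (V(H) = (H² + ((2*H)*(-16))*H) + H = (H² + (-32*H)*H) + H = (H² - 32*H²) + H = -31*H² + H = H - 31*H²)
18*V(F(-4, -3)) = 18*((-4 - 4)*(1 - 31*(-4 - 4))) = 18*(-8*(1 - 31*(-8))) = 18*(-8*(1 + 248)) = 18*(-8*249) = 18*(-1992) = -35856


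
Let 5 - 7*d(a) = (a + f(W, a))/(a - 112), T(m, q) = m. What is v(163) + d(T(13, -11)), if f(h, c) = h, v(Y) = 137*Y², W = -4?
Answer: 40039491/11 ≈ 3.6400e+6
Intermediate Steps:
d(a) = 5/7 - (-4 + a)/(7*(-112 + a)) (d(a) = 5/7 - (a - 4)/(7*(a - 112)) = 5/7 - (-4 + a)/(7*(-112 + a)))
v(163) + d(T(13, -11)) = 137*163² + 4*(-139 + 13)/(7*(-112 + 13)) = 137*26569 + (4/7)*(-126)/(-99) = 3639953 + (4/7)*(-1/99)*(-126) = 3639953 + 8/11 = 40039491/11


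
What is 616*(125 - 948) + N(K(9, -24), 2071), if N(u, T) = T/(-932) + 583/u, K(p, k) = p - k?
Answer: -1417439345/2796 ≈ -5.0695e+5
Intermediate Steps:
N(u, T) = 583/u - T/932 (N(u, T) = T*(-1/932) + 583/u = -T/932 + 583/u = 583/u - T/932)
616*(125 - 948) + N(K(9, -24), 2071) = 616*(125 - 948) + (583/(9 - 1*(-24)) - 1/932*2071) = 616*(-823) + (583/(9 + 24) - 2071/932) = -506968 + (583/33 - 2071/932) = -506968 + (583*(1/33) - 2071/932) = -506968 + (53/3 - 2071/932) = -506968 + 43183/2796 = -1417439345/2796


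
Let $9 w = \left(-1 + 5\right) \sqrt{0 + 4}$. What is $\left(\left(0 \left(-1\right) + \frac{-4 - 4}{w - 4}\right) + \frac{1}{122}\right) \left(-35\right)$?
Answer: $- \frac{11015}{122} \approx -90.287$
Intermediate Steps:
$w = \frac{8}{9}$ ($w = \frac{\left(-1 + 5\right) \sqrt{0 + 4}}{9} = \frac{4 \sqrt{4}}{9} = \frac{4 \cdot 2}{9} = \frac{1}{9} \cdot 8 = \frac{8}{9} \approx 0.88889$)
$\left(\left(0 \left(-1\right) + \frac{-4 - 4}{w - 4}\right) + \frac{1}{122}\right) \left(-35\right) = \left(\left(0 \left(-1\right) + \frac{-4 - 4}{\frac{8}{9} - 4}\right) + \frac{1}{122}\right) \left(-35\right) = \left(\left(0 - \frac{8}{- \frac{28}{9}}\right) + \frac{1}{122}\right) \left(-35\right) = \left(\left(0 - - \frac{18}{7}\right) + \frac{1}{122}\right) \left(-35\right) = \left(\left(0 + \frac{18}{7}\right) + \frac{1}{122}\right) \left(-35\right) = \left(\frac{18}{7} + \frac{1}{122}\right) \left(-35\right) = \frac{2203}{854} \left(-35\right) = - \frac{11015}{122}$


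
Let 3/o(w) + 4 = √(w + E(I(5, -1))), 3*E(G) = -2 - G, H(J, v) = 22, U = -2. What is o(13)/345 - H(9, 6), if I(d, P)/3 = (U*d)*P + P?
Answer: -48076/2185 - √30/4370 ≈ -22.004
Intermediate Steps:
I(d, P) = 3*P - 6*P*d (I(d, P) = 3*((-2*d)*P + P) = 3*(-2*P*d + P) = 3*(P - 2*P*d) = 3*P - 6*P*d)
E(G) = -⅔ - G/3 (E(G) = (-2 - G)/3 = -⅔ - G/3)
o(w) = 3/(-4 + √(-29/3 + w)) (o(w) = 3/(-4 + √(w + (-⅔ - (-1)*(1 - 2*5)))) = 3/(-4 + √(w + (-⅔ - (-1)*(1 - 10)))) = 3/(-4 + √(w + (-⅔ - (-1)*(-9)))) = 3/(-4 + √(w + (-⅔ - ⅓*27))) = 3/(-4 + √(w + (-⅔ - 9))) = 3/(-4 + √(w - 29/3)) = 3/(-4 + √(-29/3 + w)))
o(13)/345 - H(9, 6) = (9/(-12 + √3*√(-29 + 3*13)))/345 - 1*22 = (9/(-12 + √3*√(-29 + 39)))*(1/345) - 22 = (9/(-12 + √3*√10))*(1/345) - 22 = (9/(-12 + √30))*(1/345) - 22 = 3/(115*(-12 + √30)) - 22 = -22 + 3/(115*(-12 + √30))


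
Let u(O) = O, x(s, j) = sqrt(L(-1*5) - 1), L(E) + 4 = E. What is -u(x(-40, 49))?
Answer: -I*sqrt(10) ≈ -3.1623*I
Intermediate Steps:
L(E) = -4 + E
x(s, j) = I*sqrt(10) (x(s, j) = sqrt((-4 - 1*5) - 1) = sqrt((-4 - 5) - 1) = sqrt(-9 - 1) = sqrt(-10) = I*sqrt(10))
-u(x(-40, 49)) = -I*sqrt(10)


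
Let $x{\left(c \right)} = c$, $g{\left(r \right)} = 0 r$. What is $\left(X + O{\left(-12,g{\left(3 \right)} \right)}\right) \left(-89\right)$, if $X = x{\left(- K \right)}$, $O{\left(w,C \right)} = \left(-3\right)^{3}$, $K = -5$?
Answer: $1958$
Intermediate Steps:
$g{\left(r \right)} = 0$
$O{\left(w,C \right)} = -27$
$X = 5$ ($X = \left(-1\right) \left(-5\right) = 5$)
$\left(X + O{\left(-12,g{\left(3 \right)} \right)}\right) \left(-89\right) = \left(5 - 27\right) \left(-89\right) = \left(-22\right) \left(-89\right) = 1958$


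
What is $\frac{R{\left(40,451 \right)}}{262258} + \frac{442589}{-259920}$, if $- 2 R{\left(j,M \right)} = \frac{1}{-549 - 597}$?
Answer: $- \frac{11084924308541}{6509862488880} \approx -1.7028$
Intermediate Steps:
$R{\left(j,M \right)} = \frac{1}{2292}$ ($R{\left(j,M \right)} = - \frac{1}{2 \left(-549 - 597\right)} = - \frac{1}{2 \left(-1146\right)} = \left(- \frac{1}{2}\right) \left(- \frac{1}{1146}\right) = \frac{1}{2292}$)
$\frac{R{\left(40,451 \right)}}{262258} + \frac{442589}{-259920} = \frac{1}{2292 \cdot 262258} + \frac{442589}{-259920} = \frac{1}{2292} \cdot \frac{1}{262258} + 442589 \left(- \frac{1}{259920}\right) = \frac{1}{601095336} - \frac{442589}{259920} = - \frac{11084924308541}{6509862488880}$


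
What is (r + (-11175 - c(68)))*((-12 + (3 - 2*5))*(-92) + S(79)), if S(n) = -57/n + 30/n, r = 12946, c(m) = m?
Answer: 235124695/79 ≈ 2.9763e+6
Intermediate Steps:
S(n) = -27/n
(r + (-11175 - c(68)))*((-12 + (3 - 2*5))*(-92) + S(79)) = (12946 + (-11175 - 1*68))*((-12 + (3 - 2*5))*(-92) - 27/79) = (12946 + (-11175 - 68))*((-12 + (3 - 10))*(-92) - 27*1/79) = (12946 - 11243)*((-12 - 7)*(-92) - 27/79) = 1703*(-19*(-92) - 27/79) = 1703*(1748 - 27/79) = 1703*(138065/79) = 235124695/79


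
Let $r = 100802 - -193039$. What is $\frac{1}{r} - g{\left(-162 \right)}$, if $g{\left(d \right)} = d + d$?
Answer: $\frac{95204485}{293841} \approx 324.0$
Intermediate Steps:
$r = 293841$ ($r = 100802 + 193039 = 293841$)
$g{\left(d \right)} = 2 d$
$\frac{1}{r} - g{\left(-162 \right)} = \frac{1}{293841} - 2 \left(-162\right) = \frac{1}{293841} - -324 = \frac{1}{293841} + 324 = \frac{95204485}{293841}$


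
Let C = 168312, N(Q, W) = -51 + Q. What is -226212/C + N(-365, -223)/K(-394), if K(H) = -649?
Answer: -6399483/9102874 ≈ -0.70302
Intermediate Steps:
-226212/C + N(-365, -223)/K(-394) = -226212/168312 + (-51 - 365)/(-649) = -226212*1/168312 - 416*(-1/649) = -18851/14026 + 416/649 = -6399483/9102874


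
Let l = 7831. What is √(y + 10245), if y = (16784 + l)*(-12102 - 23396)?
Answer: 5*I*√34950921 ≈ 29560.0*I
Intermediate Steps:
y = -873783270 (y = (16784 + 7831)*(-12102 - 23396) = 24615*(-35498) = -873783270)
√(y + 10245) = √(-873783270 + 10245) = √(-873773025) = 5*I*√34950921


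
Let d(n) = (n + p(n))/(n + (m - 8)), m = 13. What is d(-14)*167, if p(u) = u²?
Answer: -30394/9 ≈ -3377.1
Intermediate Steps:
d(n) = (n + n²)/(5 + n) (d(n) = (n + n²)/(n + (13 - 8)) = (n + n²)/(n + 5) = (n + n²)/(5 + n))
d(-14)*167 = -14*(1 - 14)/(5 - 14)*167 = -14*(-13)/(-9)*167 = -14*(-⅑)*(-13)*167 = -182/9*167 = -30394/9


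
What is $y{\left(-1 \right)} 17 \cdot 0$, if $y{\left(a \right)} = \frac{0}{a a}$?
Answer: $0$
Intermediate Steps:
$y{\left(a \right)} = 0$ ($y{\left(a \right)} = \frac{0}{a^{2}} = 0$)
$y{\left(-1 \right)} 17 \cdot 0 = 0 \cdot 17 \cdot 0 = 0 \cdot 0 = 0$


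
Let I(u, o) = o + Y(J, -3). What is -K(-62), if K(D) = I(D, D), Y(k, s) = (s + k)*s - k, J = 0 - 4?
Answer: 37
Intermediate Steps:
J = -4
Y(k, s) = -k + s*(k + s) (Y(k, s) = (k + s)*s - k = s*(k + s) - k = -k + s*(k + s))
I(u, o) = 25 + o (I(u, o) = o + ((-3)² - 1*(-4) - 4*(-3)) = o + (9 + 4 + 12) = o + 25 = 25 + o)
K(D) = 25 + D
-K(-62) = -(25 - 62) = -1*(-37) = 37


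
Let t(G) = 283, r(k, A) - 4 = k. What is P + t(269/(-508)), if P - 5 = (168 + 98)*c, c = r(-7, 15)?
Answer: -510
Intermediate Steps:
r(k, A) = 4 + k
c = -3 (c = 4 - 7 = -3)
P = -793 (P = 5 + (168 + 98)*(-3) = 5 + 266*(-3) = 5 - 798 = -793)
P + t(269/(-508)) = -793 + 283 = -510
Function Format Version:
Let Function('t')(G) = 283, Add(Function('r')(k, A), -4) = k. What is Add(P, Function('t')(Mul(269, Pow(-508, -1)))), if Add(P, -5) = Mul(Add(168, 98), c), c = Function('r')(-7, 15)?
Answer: -510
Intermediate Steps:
Function('r')(k, A) = Add(4, k)
c = -3 (c = Add(4, -7) = -3)
P = -793 (P = Add(5, Mul(Add(168, 98), -3)) = Add(5, Mul(266, -3)) = Add(5, -798) = -793)
Add(P, Function('t')(Mul(269, Pow(-508, -1)))) = Add(-793, 283) = -510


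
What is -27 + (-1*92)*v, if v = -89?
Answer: 8161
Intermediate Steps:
-27 + (-1*92)*v = -27 - 1*92*(-89) = -27 - 92*(-89) = -27 + 8188 = 8161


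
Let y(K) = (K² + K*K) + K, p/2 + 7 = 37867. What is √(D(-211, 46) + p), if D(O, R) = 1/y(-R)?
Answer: √1326810973306/4186 ≈ 275.17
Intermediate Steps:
p = 75720 (p = -14 + 2*37867 = -14 + 75734 = 75720)
y(K) = K + 2*K² (y(K) = (K² + K²) + K = 2*K² + K = K + 2*K²)
D(O, R) = -1/(R*(1 - 2*R)) (D(O, R) = 1/((-R)*(1 + 2*(-R))) = 1/((-R)*(1 - 2*R)) = 1/(-R*(1 - 2*R)) = -1/(R*(1 - 2*R)))
√(D(-211, 46) + p) = √(1/(46*(-1 + 2*46)) + 75720) = √(1/(46*(-1 + 92)) + 75720) = √((1/46)/91 + 75720) = √((1/46)*(1/91) + 75720) = √(1/4186 + 75720) = √(316963921/4186) = √1326810973306/4186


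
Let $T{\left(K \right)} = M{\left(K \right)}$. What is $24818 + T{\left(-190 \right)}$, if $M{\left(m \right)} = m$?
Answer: $24628$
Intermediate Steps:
$T{\left(K \right)} = K$
$24818 + T{\left(-190 \right)} = 24818 - 190 = 24628$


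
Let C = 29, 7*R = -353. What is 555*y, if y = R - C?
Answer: -308580/7 ≈ -44083.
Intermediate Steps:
R = -353/7 (R = (⅐)*(-353) = -353/7 ≈ -50.429)
y = -556/7 (y = -353/7 - 1*29 = -353/7 - 29 = -556/7 ≈ -79.429)
555*y = 555*(-556/7) = -308580/7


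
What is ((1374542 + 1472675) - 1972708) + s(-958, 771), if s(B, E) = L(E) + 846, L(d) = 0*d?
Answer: 875355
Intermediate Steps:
L(d) = 0
s(B, E) = 846 (s(B, E) = 0 + 846 = 846)
((1374542 + 1472675) - 1972708) + s(-958, 771) = ((1374542 + 1472675) - 1972708) + 846 = (2847217 - 1972708) + 846 = 874509 + 846 = 875355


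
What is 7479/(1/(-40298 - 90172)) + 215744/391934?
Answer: -191221684462838/195967 ≈ -9.7578e+8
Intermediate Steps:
7479/(1/(-40298 - 90172)) + 215744/391934 = 7479/(1/(-130470)) + 215744*(1/391934) = 7479/(-1/130470) + 107872/195967 = 7479*(-130470) + 107872/195967 = -975785130 + 107872/195967 = -191221684462838/195967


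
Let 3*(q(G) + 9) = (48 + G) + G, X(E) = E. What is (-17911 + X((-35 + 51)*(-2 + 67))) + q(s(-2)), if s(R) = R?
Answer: -50596/3 ≈ -16865.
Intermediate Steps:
q(G) = 7 + 2*G/3 (q(G) = -9 + ((48 + G) + G)/3 = -9 + (48 + 2*G)/3 = -9 + (16 + 2*G/3) = 7 + 2*G/3)
(-17911 + X((-35 + 51)*(-2 + 67))) + q(s(-2)) = (-17911 + (-35 + 51)*(-2 + 67)) + (7 + (⅔)*(-2)) = (-17911 + 16*65) + (7 - 4/3) = (-17911 + 1040) + 17/3 = -16871 + 17/3 = -50596/3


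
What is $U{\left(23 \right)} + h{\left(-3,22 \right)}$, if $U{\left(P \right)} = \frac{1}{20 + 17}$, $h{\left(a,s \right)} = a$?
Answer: $- \frac{110}{37} \approx -2.973$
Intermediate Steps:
$U{\left(P \right)} = \frac{1}{37}$
$U{\left(23 \right)} + h{\left(-3,22 \right)} = \frac{1}{37} - 3 = - \frac{110}{37}$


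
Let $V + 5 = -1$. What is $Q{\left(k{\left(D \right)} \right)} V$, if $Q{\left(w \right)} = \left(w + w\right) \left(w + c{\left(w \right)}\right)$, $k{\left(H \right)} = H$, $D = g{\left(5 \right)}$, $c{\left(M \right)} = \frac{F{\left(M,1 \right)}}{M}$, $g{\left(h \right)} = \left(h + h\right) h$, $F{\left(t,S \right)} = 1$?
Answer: $-30012$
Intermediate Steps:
$g{\left(h \right)} = 2 h^{2}$ ($g{\left(h \right)} = 2 h h = 2 h^{2}$)
$V = -6$ ($V = -5 - 1 = -6$)
$c{\left(M \right)} = \frac{1}{M}$ ($c{\left(M \right)} = 1 \frac{1}{M} = \frac{1}{M}$)
$D = 50$ ($D = 2 \cdot 5^{2} = 2 \cdot 25 = 50$)
$Q{\left(w \right)} = 2 w \left(w + \frac{1}{w}\right)$ ($Q{\left(w \right)} = \left(w + w\right) \left(w + \frac{1}{w}\right) = 2 w \left(w + \frac{1}{w}\right)$)
$Q{\left(k{\left(D \right)} \right)} V = \left(2 + 2 \cdot 50^{2}\right) \left(-6\right) = \left(2 + 2 \cdot 2500\right) \left(-6\right) = \left(2 + 5000\right) \left(-6\right) = 5002 \left(-6\right) = -30012$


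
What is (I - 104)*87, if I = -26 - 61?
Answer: -16617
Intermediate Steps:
I = -87
(I - 104)*87 = (-87 - 104)*87 = -191*87 = -16617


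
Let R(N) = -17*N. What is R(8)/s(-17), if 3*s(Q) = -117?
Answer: 136/39 ≈ 3.4872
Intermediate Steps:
s(Q) = -39 (s(Q) = (1/3)*(-117) = -39)
R(8)/s(-17) = -17*8/(-39) = -136*(-1/39) = 136/39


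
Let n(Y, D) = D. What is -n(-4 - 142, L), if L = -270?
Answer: 270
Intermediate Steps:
-n(-4 - 142, L) = -1*(-270) = 270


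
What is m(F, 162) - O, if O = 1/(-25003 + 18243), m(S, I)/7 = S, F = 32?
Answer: 1514241/6760 ≈ 224.00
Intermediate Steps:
m(S, I) = 7*S
O = -1/6760 (O = 1/(-6760) = -1/6760 ≈ -0.00014793)
m(F, 162) - O = 7*32 - 1*(-1/6760) = 224 + 1/6760 = 1514241/6760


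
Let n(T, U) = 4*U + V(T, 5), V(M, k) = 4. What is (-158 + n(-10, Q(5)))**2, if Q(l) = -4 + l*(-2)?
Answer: 44100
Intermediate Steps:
Q(l) = -4 - 2*l
n(T, U) = 4 + 4*U (n(T, U) = 4*U + 4 = 4 + 4*U)
(-158 + n(-10, Q(5)))**2 = (-158 + (4 + 4*(-4 - 2*5)))**2 = (-158 + (4 + 4*(-4 - 10)))**2 = (-158 + (4 + 4*(-14)))**2 = (-158 + (4 - 56))**2 = (-158 - 52)**2 = (-210)**2 = 44100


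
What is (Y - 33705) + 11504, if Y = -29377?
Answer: -51578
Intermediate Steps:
(Y - 33705) + 11504 = (-29377 - 33705) + 11504 = -63082 + 11504 = -51578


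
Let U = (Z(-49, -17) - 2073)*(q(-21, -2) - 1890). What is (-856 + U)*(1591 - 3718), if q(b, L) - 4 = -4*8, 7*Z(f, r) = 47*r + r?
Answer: -8930724234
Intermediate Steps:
Z(f, r) = 48*r/7 (Z(f, r) = (47*r + r)/7 = (48*r)/7 = 48*r/7)
q(b, L) = -28 (q(b, L) = 4 - 4*8 = 4 - 32 = -28)
U = 4199598 (U = ((48/7)*(-17) - 2073)*(-28 - 1890) = (-816/7 - 2073)*(-1918) = -15327/7*(-1918) = 4199598)
(-856 + U)*(1591 - 3718) = (-856 + 4199598)*(1591 - 3718) = 4198742*(-2127) = -8930724234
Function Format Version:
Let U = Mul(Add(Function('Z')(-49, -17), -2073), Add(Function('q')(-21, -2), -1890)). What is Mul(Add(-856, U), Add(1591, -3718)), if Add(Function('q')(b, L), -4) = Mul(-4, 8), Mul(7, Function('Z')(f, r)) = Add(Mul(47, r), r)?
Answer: -8930724234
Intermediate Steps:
Function('Z')(f, r) = Mul(Rational(48, 7), r) (Function('Z')(f, r) = Mul(Rational(1, 7), Add(Mul(47, r), r)) = Mul(Rational(1, 7), Mul(48, r)) = Mul(Rational(48, 7), r))
Function('q')(b, L) = -28 (Function('q')(b, L) = Add(4, Mul(-4, 8)) = Add(4, -32) = -28)
U = 4199598 (U = Mul(Add(Mul(Rational(48, 7), -17), -2073), Add(-28, -1890)) = Mul(Add(Rational(-816, 7), -2073), -1918) = Mul(Rational(-15327, 7), -1918) = 4199598)
Mul(Add(-856, U), Add(1591, -3718)) = Mul(Add(-856, 4199598), Add(1591, -3718)) = Mul(4198742, -2127) = -8930724234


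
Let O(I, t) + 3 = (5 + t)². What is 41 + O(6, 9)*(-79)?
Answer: -15206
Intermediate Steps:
O(I, t) = -3 + (5 + t)²
41 + O(6, 9)*(-79) = 41 + (-3 + (5 + 9)²)*(-79) = 41 + (-3 + 14²)*(-79) = 41 + (-3 + 196)*(-79) = 41 + 193*(-79) = 41 - 15247 = -15206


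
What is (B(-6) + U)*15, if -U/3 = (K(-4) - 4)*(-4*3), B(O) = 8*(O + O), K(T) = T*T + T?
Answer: 2880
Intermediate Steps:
K(T) = T + T² (K(T) = T² + T = T + T²)
B(O) = 16*O (B(O) = 8*(2*O) = 16*O)
U = 288 (U = -3*(-4*(1 - 4) - 4)*(-4*3) = -3*(-4*(-3) - 4)*(-12) = -3*(12 - 4)*(-12) = -24*(-12) = -3*(-96) = 288)
(B(-6) + U)*15 = (16*(-6) + 288)*15 = (-96 + 288)*15 = 192*15 = 2880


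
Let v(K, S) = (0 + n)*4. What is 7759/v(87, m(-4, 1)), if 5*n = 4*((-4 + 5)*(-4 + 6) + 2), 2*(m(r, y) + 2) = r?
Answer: 38795/64 ≈ 606.17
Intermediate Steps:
m(r, y) = -2 + r/2
n = 16/5 (n = (4*((-4 + 5)*(-4 + 6) + 2))/5 = (4*(1*2 + 2))/5 = (4*(2 + 2))/5 = (4*4)/5 = (⅕)*16 = 16/5 ≈ 3.2000)
v(K, S) = 64/5 (v(K, S) = (0 + 16/5)*4 = (16/5)*4 = 64/5)
7759/v(87, m(-4, 1)) = 7759/(64/5) = 7759*(5/64) = 38795/64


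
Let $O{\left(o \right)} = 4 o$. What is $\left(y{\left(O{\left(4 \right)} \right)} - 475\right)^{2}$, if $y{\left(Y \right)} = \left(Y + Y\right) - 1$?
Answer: $197136$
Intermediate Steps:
$y{\left(Y \right)} = -1 + 2 Y$ ($y{\left(Y \right)} = 2 Y - 1 = -1 + 2 Y$)
$\left(y{\left(O{\left(4 \right)} \right)} - 475\right)^{2} = \left(\left(-1 + 2 \cdot 4 \cdot 4\right) - 475\right)^{2} = \left(\left(-1 + 2 \cdot 16\right) - 475\right)^{2} = \left(\left(-1 + 32\right) - 475\right)^{2} = \left(31 - 475\right)^{2} = \left(-444\right)^{2} = 197136$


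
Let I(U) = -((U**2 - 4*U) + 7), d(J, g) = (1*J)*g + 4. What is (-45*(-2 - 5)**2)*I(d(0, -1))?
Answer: 15435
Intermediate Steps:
d(J, g) = 4 + J*g (d(J, g) = J*g + 4 = 4 + J*g)
I(U) = -7 - U**2 + 4*U (I(U) = -(7 + U**2 - 4*U) = -7 - U**2 + 4*U)
(-45*(-2 - 5)**2)*I(d(0, -1)) = (-45*(-2 - 5)**2)*(-7 - (4 + 0*(-1))**2 + 4*(4 + 0*(-1))) = (-45*(-7)**2)*(-7 - (4 + 0)**2 + 4*(4 + 0)) = (-45*49)*(-7 - 1*4**2 + 4*4) = -2205*(-7 - 1*16 + 16) = -2205*(-7 - 16 + 16) = -2205*(-7) = 15435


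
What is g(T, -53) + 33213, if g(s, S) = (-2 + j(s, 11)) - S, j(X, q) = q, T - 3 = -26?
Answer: 33275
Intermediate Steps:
T = -23 (T = 3 - 26 = -23)
g(s, S) = 9 - S (g(s, S) = (-2 + 11) - S = 9 - S)
g(T, -53) + 33213 = (9 - 1*(-53)) + 33213 = (9 + 53) + 33213 = 62 + 33213 = 33275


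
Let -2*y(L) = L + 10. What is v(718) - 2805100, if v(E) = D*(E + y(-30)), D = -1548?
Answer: -3932044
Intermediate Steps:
y(L) = -5 - L/2 (y(L) = -(L + 10)/2 = -(10 + L)/2 = -5 - L/2)
v(E) = -15480 - 1548*E (v(E) = -1548*(E + (-5 - 1/2*(-30))) = -1548*(E + (-5 + 15)) = -1548*(E + 10) = -1548*(10 + E) = -15480 - 1548*E)
v(718) - 2805100 = (-15480 - 1548*718) - 2805100 = (-15480 - 1111464) - 2805100 = -1126944 - 2805100 = -3932044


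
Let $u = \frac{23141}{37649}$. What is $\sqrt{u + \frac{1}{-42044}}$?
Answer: $\frac{\sqrt{385005403969772645}}{791457278} \approx 0.78398$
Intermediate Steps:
$u = \frac{23141}{37649}$ ($u = 23141 \cdot \frac{1}{37649} = \frac{23141}{37649} \approx 0.61465$)
$\sqrt{u + \frac{1}{-42044}} = \sqrt{\frac{23141}{37649} + \frac{1}{-42044}} = \sqrt{\frac{23141}{37649} - \frac{1}{42044}} = \sqrt{\frac{972902555}{1582914556}} = \frac{\sqrt{385005403969772645}}{791457278}$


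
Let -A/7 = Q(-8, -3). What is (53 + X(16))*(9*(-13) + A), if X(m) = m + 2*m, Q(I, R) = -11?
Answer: -4040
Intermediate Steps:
A = 77 (A = -7*(-11) = 77)
X(m) = 3*m
(53 + X(16))*(9*(-13) + A) = (53 + 3*16)*(9*(-13) + 77) = (53 + 48)*(-117 + 77) = 101*(-40) = -4040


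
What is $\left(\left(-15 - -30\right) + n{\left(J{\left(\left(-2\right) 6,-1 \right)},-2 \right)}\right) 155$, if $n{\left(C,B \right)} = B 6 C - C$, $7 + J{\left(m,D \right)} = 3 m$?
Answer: $88970$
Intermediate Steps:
$J{\left(m,D \right)} = -7 + 3 m$
$n{\left(C,B \right)} = - C + 6 B C$ ($n{\left(C,B \right)} = 6 B C - C = - C + 6 B C$)
$\left(\left(-15 - -30\right) + n{\left(J{\left(\left(-2\right) 6,-1 \right)},-2 \right)}\right) 155 = \left(\left(-15 - -30\right) + \left(-7 + 3 \left(\left(-2\right) 6\right)\right) \left(-1 + 6 \left(-2\right)\right)\right) 155 = \left(\left(-15 + 30\right) + \left(-7 + 3 \left(-12\right)\right) \left(-1 - 12\right)\right) 155 = \left(15 + \left(-7 - 36\right) \left(-13\right)\right) 155 = \left(15 - -559\right) 155 = \left(15 + 559\right) 155 = 574 \cdot 155 = 88970$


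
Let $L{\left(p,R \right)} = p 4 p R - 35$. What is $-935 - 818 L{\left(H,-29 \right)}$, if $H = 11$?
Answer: $11509143$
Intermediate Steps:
$L{\left(p,R \right)} = -35 + 4 R p^{2}$ ($L{\left(p,R \right)} = 4 p p R - 35 = 4 p^{2} R - 35 = 4 R p^{2} - 35 = -35 + 4 R p^{2}$)
$-935 - 818 L{\left(H,-29 \right)} = -935 - 818 \left(-35 + 4 \left(-29\right) 11^{2}\right) = -935 - 818 \left(-35 + 4 \left(-29\right) 121\right) = -935 - 818 \left(-35 - 14036\right) = -935 - -11510078 = -935 + 11510078 = 11509143$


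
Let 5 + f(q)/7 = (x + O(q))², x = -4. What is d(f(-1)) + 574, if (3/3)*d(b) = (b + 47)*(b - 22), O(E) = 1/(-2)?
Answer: 217669/16 ≈ 13604.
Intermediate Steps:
O(E) = -½
f(q) = 427/4 (f(q) = -35 + 7*(-4 - ½)² = -35 + 7*(-9/2)² = -35 + 7*(81/4) = -35 + 567/4 = 427/4)
d(b) = (-22 + b)*(47 + b) (d(b) = (b + 47)*(b - 22) = (47 + b)*(-22 + b) = (-22 + b)*(47 + b))
d(f(-1)) + 574 = (-1034 + (427/4)² + 25*(427/4)) + 574 = (-1034 + 182329/16 + 10675/4) + 574 = 208485/16 + 574 = 217669/16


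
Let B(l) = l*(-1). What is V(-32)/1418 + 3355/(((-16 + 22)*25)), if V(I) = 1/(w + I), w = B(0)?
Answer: 15223633/680640 ≈ 22.367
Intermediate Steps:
B(l) = -l
w = 0 (w = -1*0 = 0)
V(I) = 1/I (V(I) = 1/(0 + I) = 1/I)
V(-32)/1418 + 3355/(((-16 + 22)*25)) = 1/(-32*1418) + 3355/(((-16 + 22)*25)) = -1/32*1/1418 + 3355/((6*25)) = -1/45376 + 3355/150 = -1/45376 + 3355*(1/150) = -1/45376 + 671/30 = 15223633/680640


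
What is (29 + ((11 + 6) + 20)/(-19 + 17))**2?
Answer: 441/4 ≈ 110.25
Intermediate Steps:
(29 + ((11 + 6) + 20)/(-19 + 17))**2 = (29 + (17 + 20)/(-2))**2 = (29 + 37*(-1/2))**2 = (29 - 37/2)**2 = (21/2)**2 = 441/4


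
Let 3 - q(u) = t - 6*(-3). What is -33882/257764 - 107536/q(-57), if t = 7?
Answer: 629958275/128882 ≈ 4887.9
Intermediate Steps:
q(u) = -22 (q(u) = 3 - (7 - 6*(-3)) = 3 - (7 + 18) = 3 - 1*25 = 3 - 25 = -22)
-33882/257764 - 107536/q(-57) = -33882/257764 - 107536/(-22) = -33882*1/257764 - 107536*(-1/22) = -16941/128882 + 4888 = 629958275/128882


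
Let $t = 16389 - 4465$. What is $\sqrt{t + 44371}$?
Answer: $9 \sqrt{695} \approx 237.27$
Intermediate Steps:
$t = 11924$ ($t = 16389 - 4465 = 11924$)
$\sqrt{t + 44371} = \sqrt{11924 + 44371} = \sqrt{56295} = 9 \sqrt{695}$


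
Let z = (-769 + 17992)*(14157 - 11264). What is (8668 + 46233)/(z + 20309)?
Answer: 54901/49846448 ≈ 0.0011014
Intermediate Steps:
z = 49826139 (z = 17223*2893 = 49826139)
(8668 + 46233)/(z + 20309) = (8668 + 46233)/(49826139 + 20309) = 54901/49846448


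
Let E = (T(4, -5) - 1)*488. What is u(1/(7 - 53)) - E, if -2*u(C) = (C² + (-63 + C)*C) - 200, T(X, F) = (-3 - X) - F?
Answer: 1653987/1058 ≈ 1563.3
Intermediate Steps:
T(X, F) = -3 - F - X
u(C) = 100 - C²/2 - C*(-63 + C)/2 (u(C) = -((C² + (-63 + C)*C) - 200)/2 = -((C² + C*(-63 + C)) - 200)/2 = -(-200 + C² + C*(-63 + C))/2 = 100 - C²/2 - C*(-63 + C)/2)
E = -1464 (E = ((-3 - 1*(-5) - 1*4) - 1)*488 = ((-3 + 5 - 4) - 1)*488 = (-2 - 1)*488 = -3*488 = -1464)
u(1/(7 - 53)) - E = (100 - (1/(7 - 53))² + 63/(2*(7 - 53))) - 1*(-1464) = (100 - (1/(-46))² + (63/2)/(-46)) + 1464 = (100 - (-1/46)² + (63/2)*(-1/46)) + 1464 = (100 - 1*1/2116 - 63/92) + 1464 = (100 - 1/2116 - 63/92) + 1464 = 105075/1058 + 1464 = 1653987/1058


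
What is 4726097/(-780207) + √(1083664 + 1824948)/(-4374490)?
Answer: -4726097/780207 - √727153/2187245 ≈ -6.0579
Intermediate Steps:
4726097/(-780207) + √(1083664 + 1824948)/(-4374490) = 4726097*(-1/780207) + √2908612*(-1/4374490) = -4726097/780207 + (2*√727153)*(-1/4374490) = -4726097/780207 - √727153/2187245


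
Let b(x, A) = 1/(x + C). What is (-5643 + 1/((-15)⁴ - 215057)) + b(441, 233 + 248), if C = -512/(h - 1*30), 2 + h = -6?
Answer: -8012325100187/1419870320 ≈ -5643.0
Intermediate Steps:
h = -8 (h = -2 - 6 = -8)
C = 256/19 (C = -512/(-8 - 1*30) = -512/(-8 - 30) = -512/(-38) = -512*(-1/38) = 256/19 ≈ 13.474)
b(x, A) = 1/(256/19 + x) (b(x, A) = 1/(x + 256/19) = 1/(256/19 + x))
(-5643 + 1/((-15)⁴ - 215057)) + b(441, 233 + 248) = (-5643 + 1/((-15)⁴ - 215057)) + 19/(256 + 19*441) = (-5643 + 1/(50625 - 215057)) + 19/(256 + 8379) = (-5643 + 1/(-164432)) + 19/8635 = (-5643 - 1/164432) + 19*(1/8635) = -927889777/164432 + 19/8635 = -8012325100187/1419870320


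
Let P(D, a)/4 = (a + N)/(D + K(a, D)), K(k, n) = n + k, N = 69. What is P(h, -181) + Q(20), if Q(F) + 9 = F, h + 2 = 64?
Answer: 1075/57 ≈ 18.860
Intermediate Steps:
h = 62 (h = -2 + 64 = 62)
Q(F) = -9 + F
K(k, n) = k + n
P(D, a) = 4*(69 + a)/(a + 2*D) (P(D, a) = 4*((a + 69)/(D + (a + D))) = 4*((69 + a)/(D + (D + a))) = 4*((69 + a)/(a + 2*D)) = 4*(69 + a)/(a + 2*D))
P(h, -181) + Q(20) = 4*(69 - 181)/(-181 + 2*62) + (-9 + 20) = 4*(-112)/(-181 + 124) + 11 = 4*(-112)/(-57) + 11 = 4*(-1/57)*(-112) + 11 = 448/57 + 11 = 1075/57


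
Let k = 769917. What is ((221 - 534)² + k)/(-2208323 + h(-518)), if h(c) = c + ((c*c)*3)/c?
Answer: -867886/2210395 ≈ -0.39264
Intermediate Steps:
h(c) = 4*c (h(c) = c + (c²*3)/c = c + (3*c²)/c = c + 3*c = 4*c)
((221 - 534)² + k)/(-2208323 + h(-518)) = ((221 - 534)² + 769917)/(-2208323 + 4*(-518)) = ((-313)² + 769917)/(-2208323 - 2072) = (97969 + 769917)/(-2210395) = 867886*(-1/2210395) = -867886/2210395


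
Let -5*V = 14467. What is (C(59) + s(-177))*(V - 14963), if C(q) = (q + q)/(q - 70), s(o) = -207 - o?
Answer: 39998336/55 ≈ 7.2724e+5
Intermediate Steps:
V = -14467/5 (V = -⅕*14467 = -14467/5 ≈ -2893.4)
C(q) = 2*q/(-70 + q) (C(q) = (2*q)/(-70 + q) = 2*q/(-70 + q))
(C(59) + s(-177))*(V - 14963) = (2*59/(-70 + 59) + (-207 - 1*(-177)))*(-14467/5 - 14963) = (2*59/(-11) + (-207 + 177))*(-89282/5) = (2*59*(-1/11) - 30)*(-89282/5) = (-118/11 - 30)*(-89282/5) = -448/11*(-89282/5) = 39998336/55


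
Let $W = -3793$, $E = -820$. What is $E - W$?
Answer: $2973$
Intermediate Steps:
$E - W = -820 - -3793 = -820 + 3793 = 2973$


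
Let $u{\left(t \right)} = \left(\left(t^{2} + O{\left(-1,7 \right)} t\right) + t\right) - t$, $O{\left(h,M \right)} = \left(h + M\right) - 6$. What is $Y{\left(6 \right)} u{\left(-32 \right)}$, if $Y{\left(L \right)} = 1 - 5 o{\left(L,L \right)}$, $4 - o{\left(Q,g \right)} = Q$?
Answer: $11264$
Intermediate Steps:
$O{\left(h,M \right)} = -6 + M + h$ ($O{\left(h,M \right)} = \left(M + h\right) - 6 = -6 + M + h$)
$o{\left(Q,g \right)} = 4 - Q$
$u{\left(t \right)} = t^{2}$ ($u{\left(t \right)} = \left(\left(t^{2} + \left(-6 + 7 - 1\right) t\right) + t\right) - t = \left(\left(t^{2} + 0 t\right) + t\right) - t = \left(\left(t^{2} + 0\right) + t\right) - t = \left(t^{2} + t\right) - t = \left(t + t^{2}\right) - t = t^{2}$)
$Y{\left(L \right)} = -19 + 5 L$ ($Y{\left(L \right)} = 1 - 5 \left(4 - L\right) = 1 + \left(-20 + 5 L\right) = -19 + 5 L$)
$Y{\left(6 \right)} u{\left(-32 \right)} = \left(-19 + 5 \cdot 6\right) \left(-32\right)^{2} = \left(-19 + 30\right) 1024 = 11 \cdot 1024 = 11264$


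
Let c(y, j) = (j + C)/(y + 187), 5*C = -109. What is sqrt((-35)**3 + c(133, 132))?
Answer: 3*I*sqrt(7622161)/40 ≈ 207.06*I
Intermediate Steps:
C = -109/5 (C = (1/5)*(-109) = -109/5 ≈ -21.800)
c(y, j) = (-109/5 + j)/(187 + y) (c(y, j) = (j - 109/5)/(y + 187) = (-109/5 + j)/(187 + y))
sqrt((-35)**3 + c(133, 132)) = sqrt((-35)**3 + (-109/5 + 132)/(187 + 133)) = sqrt(-42875 + (551/5)/320) = sqrt(-42875 + (1/320)*(551/5)) = sqrt(-42875 + 551/1600) = sqrt(-68599449/1600) = 3*I*sqrt(7622161)/40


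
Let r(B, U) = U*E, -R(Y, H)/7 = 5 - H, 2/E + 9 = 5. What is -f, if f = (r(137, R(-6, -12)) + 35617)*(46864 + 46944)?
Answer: -3346741112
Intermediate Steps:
E = -1/2 (E = 2/(-9 + 5) = 2/(-4) = 2*(-1/4) = -1/2 ≈ -0.50000)
R(Y, H) = -35 + 7*H (R(Y, H) = -7*(5 - H) = -35 + 7*H)
r(B, U) = -U/2 (r(B, U) = U*(-1/2) = -U/2)
f = 3346741112 (f = (-(-35 + 7*(-12))/2 + 35617)*(46864 + 46944) = (-(-35 - 84)/2 + 35617)*93808 = (-1/2*(-119) + 35617)*93808 = (119/2 + 35617)*93808 = (71353/2)*93808 = 3346741112)
-f = -1*3346741112 = -3346741112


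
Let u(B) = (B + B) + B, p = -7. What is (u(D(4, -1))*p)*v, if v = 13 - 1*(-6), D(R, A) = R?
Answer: -1596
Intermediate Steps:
v = 19 (v = 13 + 6 = 19)
u(B) = 3*B (u(B) = 2*B + B = 3*B)
(u(D(4, -1))*p)*v = ((3*4)*(-7))*19 = (12*(-7))*19 = -84*19 = -1596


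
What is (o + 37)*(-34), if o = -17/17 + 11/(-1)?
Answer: -850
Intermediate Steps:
o = -12 (o = -17*1/17 + 11*(-1) = -1 - 11 = -12)
(o + 37)*(-34) = (-12 + 37)*(-34) = 25*(-34) = -850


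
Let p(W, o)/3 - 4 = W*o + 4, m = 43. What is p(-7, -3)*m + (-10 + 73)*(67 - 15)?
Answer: 7017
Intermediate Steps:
p(W, o) = 24 + 3*W*o (p(W, o) = 12 + 3*(W*o + 4) = 12 + 3*(4 + W*o) = 12 + (12 + 3*W*o) = 24 + 3*W*o)
p(-7, -3)*m + (-10 + 73)*(67 - 15) = (24 + 3*(-7)*(-3))*43 + (-10 + 73)*(67 - 15) = (24 + 63)*43 + 63*52 = 87*43 + 3276 = 3741 + 3276 = 7017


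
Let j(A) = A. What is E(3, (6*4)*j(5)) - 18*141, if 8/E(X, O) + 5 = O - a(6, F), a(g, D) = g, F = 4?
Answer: -276634/109 ≈ -2537.9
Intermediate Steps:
E(X, O) = 8/(-11 + O) (E(X, O) = 8/(-5 + (O - 1*6)) = 8/(-5 + (O - 6)) = 8/(-5 + (-6 + O)) = 8/(-11 + O))
E(3, (6*4)*j(5)) - 18*141 = 8/(-11 + (6*4)*5) - 18*141 = 8/(-11 + 24*5) - 2538 = 8/(-11 + 120) - 2538 = 8/109 - 2538 = -276634/109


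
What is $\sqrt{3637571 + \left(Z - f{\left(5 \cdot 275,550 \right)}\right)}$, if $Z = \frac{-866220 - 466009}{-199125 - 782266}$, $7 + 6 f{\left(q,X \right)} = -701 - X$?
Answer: $\frac{\sqrt{31532857182677561757}}{2944173} \approx 1907.3$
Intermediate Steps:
$f{\left(q,X \right)} = -118 - \frac{X}{6}$ ($f{\left(q,X \right)} = - \frac{7}{6} + \frac{-701 - X}{6} = - \frac{7}{6} - \left(\frac{701}{6} + \frac{X}{6}\right) = -118 - \frac{X}{6}$)
$Z = \frac{1332229}{981391}$ ($Z = - \frac{1332229}{-981391} = \left(-1332229\right) \left(- \frac{1}{981391}\right) = \frac{1332229}{981391} \approx 1.3575$)
$\sqrt{3637571 + \left(Z - f{\left(5 \cdot 275,550 \right)}\right)} = \sqrt{3637571 + \left(\frac{1332229}{981391} - \left(-118 - \frac{275}{3}\right)\right)} = \sqrt{3637571 + \left(\frac{1332229}{981391} - - \frac{629}{3}\right)} = \sqrt{3637571 + \left(\frac{1332229}{981391} + \frac{629}{3}\right)} = \sqrt{3637571 + \frac{621291626}{2944173}} = \sqrt{\frac{10710259615409}{2944173}} = \frac{\sqrt{31532857182677561757}}{2944173}$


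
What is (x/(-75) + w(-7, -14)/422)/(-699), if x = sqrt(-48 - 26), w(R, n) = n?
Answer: 7/147489 + I*sqrt(74)/52425 ≈ 4.7461e-5 + 0.00016409*I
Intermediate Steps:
x = I*sqrt(74) (x = sqrt(-74) = I*sqrt(74) ≈ 8.6023*I)
(x/(-75) + w(-7, -14)/422)/(-699) = ((I*sqrt(74))/(-75) - 14/422)/(-699) = ((I*sqrt(74))*(-1/75) - 14*1/422)*(-1/699) = (-I*sqrt(74)/75 - 7/211)*(-1/699) = (-7/211 - I*sqrt(74)/75)*(-1/699) = 7/147489 + I*sqrt(74)/52425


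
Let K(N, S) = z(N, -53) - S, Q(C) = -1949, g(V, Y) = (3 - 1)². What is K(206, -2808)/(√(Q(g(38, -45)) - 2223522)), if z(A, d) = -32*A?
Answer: 3784*I*√2225471/2225471 ≈ 2.5365*I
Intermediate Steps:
g(V, Y) = 4 (g(V, Y) = 2² = 4)
K(N, S) = -S - 32*N (K(N, S) = -32*N - S = -S - 32*N)
K(206, -2808)/(√(Q(g(38, -45)) - 2223522)) = (-1*(-2808) - 32*206)/(√(-1949 - 2223522)) = (2808 - 6592)/(√(-2225471)) = -3784*(-I*√2225471/2225471) = -(-3784)*I*√2225471/2225471 = 3784*I*√2225471/2225471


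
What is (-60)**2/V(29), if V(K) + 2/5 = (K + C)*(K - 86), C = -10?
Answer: -18000/5417 ≈ -3.3229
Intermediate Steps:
V(K) = -2/5 + (-86 + K)*(-10 + K) (V(K) = -2/5 + (K - 10)*(K - 86) = -2/5 + (-10 + K)*(-86 + K) = -2/5 + (-86 + K)*(-10 + K))
(-60)**2/V(29) = (-60)**2/(4298/5 + 29**2 - 96*29) = 3600/(4298/5 + 841 - 2784) = 3600/(-5417/5) = 3600*(-5/5417) = -18000/5417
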